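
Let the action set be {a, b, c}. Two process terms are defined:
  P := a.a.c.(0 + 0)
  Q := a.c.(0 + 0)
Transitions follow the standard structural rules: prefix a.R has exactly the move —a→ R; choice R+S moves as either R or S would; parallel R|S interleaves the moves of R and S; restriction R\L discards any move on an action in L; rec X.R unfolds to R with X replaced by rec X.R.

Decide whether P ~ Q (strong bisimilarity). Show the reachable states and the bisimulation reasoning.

Reachable graph of P (4 states):
  m0 = a.a.c.(0 + 0) ⊢ =a=> m1
  m1 = a.c.(0 + 0) ⊢ =a=> m2
  m2 = c.(0 + 0) ⊢ =c=> m3
  m3 = 0 + 0 ⊢ ·
Reachable graph of Q (3 states):
  n0 = a.c.(0 + 0) ⊢ =a=> n1
  n1 = c.(0 + 0) ⊢ =c=> n2
  n2 = 0 + 0 ⊢ ·
Bisimilarity quotient blocks:
  B0 = {m0}
  B1 = {m1, n0}
  B2 = {m2, n1}
  B3 = {m3, n2}
m0 ∈ B0, n0 ∈ B1 → different blocks

not bisimilar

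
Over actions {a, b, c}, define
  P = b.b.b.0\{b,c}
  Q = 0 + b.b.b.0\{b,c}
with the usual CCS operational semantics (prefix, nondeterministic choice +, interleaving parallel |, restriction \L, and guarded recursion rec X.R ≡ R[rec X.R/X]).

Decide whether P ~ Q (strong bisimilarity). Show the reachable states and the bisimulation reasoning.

P ~ Q

Reachable graph of P (4 states):
  p0 = b.b.b.0\{b,c} :: —b→ p1
  p1 = b.b.0\{b,c} :: —b→ p2
  p2 = b.0\{b,c} :: —b→ p3
  p3 = 0\{b,c} :: stopped
Reachable graph of Q (4 states):
  q0 = 0 + b.b.b.0\{b,c} :: —b→ q1
  q1 = b.b.0\{b,c} :: —b→ q2
  q2 = b.0\{b,c} :: —b→ q3
  q3 = 0\{b,c} :: stopped
Coarsest stable partition (strong bisimilarity classes):
  B0 = {p0, q0}
  B1 = {p1, q1}
  B2 = {p2, q2}
  B3 = {p3, q3}
p0 ∈ B0, q0 ∈ B0 → same block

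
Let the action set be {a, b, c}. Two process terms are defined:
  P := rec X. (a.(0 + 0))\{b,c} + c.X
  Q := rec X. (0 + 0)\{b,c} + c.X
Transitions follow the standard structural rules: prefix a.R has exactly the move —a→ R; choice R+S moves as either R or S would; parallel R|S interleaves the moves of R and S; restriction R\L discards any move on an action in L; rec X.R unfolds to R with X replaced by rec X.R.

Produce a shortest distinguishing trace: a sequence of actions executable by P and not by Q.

a

P's transition system — 2 states:
  m0 = rec X. (a.(0 + 0))\{b,c} + c.X → —a→ m1, —c→ m0
  m1 = (0 + 0)\{b,c} → ·
Q's transition system — 1 states:
  n0 = rec X. (0 + 0)\{b,c} + c.X → —c→ n0
Run σ = ⟨a⟩ on P: start {m0}
  after a @ step 1: {m1}
  — P admits the full trace.
Run σ = ⟨a⟩ on Q: start {n0}
  after a @ step 1: ∅  — Q cannot continue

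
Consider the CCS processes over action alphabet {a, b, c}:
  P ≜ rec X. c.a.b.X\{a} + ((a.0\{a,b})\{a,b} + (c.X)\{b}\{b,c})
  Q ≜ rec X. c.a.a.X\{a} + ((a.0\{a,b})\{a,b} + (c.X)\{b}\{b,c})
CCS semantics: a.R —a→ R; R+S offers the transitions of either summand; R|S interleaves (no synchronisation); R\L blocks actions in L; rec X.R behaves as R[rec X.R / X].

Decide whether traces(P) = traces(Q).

P's transition system — 5 states:
  s0 = rec X. c.a.b.X\{a} + ((a.0\{a,b})\{a,b} + (c.X)\{b}\{b,c}) has moves =c=> s1
  s1 = a.b.(rec X. c.a.b.X\{a} + ((a.0\{a,b})\{a,b} + (c.X)\{b}\{b,c}))\{a} has moves =a=> s2
  s2 = b.(rec X. c.a.b.X\{a} + ((a.0\{a,b})\{a,b} + (c.X)\{b}\{b,c}))\{a} has moves =b=> s3
  s3 = (rec X. c.a.b.X\{a} + ((a.0\{a,b})\{a,b} + (c.X)\{b}\{b,c}))\{a} has moves =c=> s4
  s4 = (a.b.(rec X. c.a.b.X\{a} + ((a.0\{a,b})\{a,b} + (c.X)\{b}\{b,c}))\{a})\{a} has moves stopped
Q's transition system — 5 states:
  t0 = rec X. c.a.a.X\{a} + ((a.0\{a,b})\{a,b} + (c.X)\{b}\{b,c}) has moves =c=> t1
  t1 = a.a.(rec X. c.a.a.X\{a} + ((a.0\{a,b})\{a,b} + (c.X)\{b}\{b,c}))\{a} has moves =a=> t2
  t2 = a.(rec X. c.a.a.X\{a} + ((a.0\{a,b})\{a,b} + (c.X)\{b}\{b,c}))\{a} has moves =a=> t3
  t3 = (rec X. c.a.a.X\{a} + ((a.0\{a,b})\{a,b} + (c.X)\{b}\{b,c}))\{a} has moves =c=> t4
  t4 = (a.a.(rec X. c.a.a.X\{a} + ((a.0\{a,b})\{a,b} + (c.X)\{b}\{b,c}))\{a})\{a} has moves stopped
Run σ = ⟨cab⟩ on P: start {s0}
  step 1 (c): {s1}
  step 2 (a): {s2}
  step 3 (b): {s3}
  P completes σ.
Run σ = ⟨cab⟩ on Q: start {t0}
  step 1 (c): {t1}
  step 2 (a): {t2}
  step 3 (b): ∅ (Q stuck)

trace-distinct — witness ⟨cab⟩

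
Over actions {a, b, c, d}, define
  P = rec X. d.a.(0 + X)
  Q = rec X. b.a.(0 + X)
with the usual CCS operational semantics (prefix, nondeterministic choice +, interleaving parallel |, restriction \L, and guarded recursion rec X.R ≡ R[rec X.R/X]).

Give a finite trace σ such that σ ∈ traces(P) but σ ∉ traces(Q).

d

LTS(P): 3 reachable states
  m0 = rec X. d.a.(0 + X) has moves -d-> m1
  m1 = a.(0 + (rec X. d.a.(0 + X))) has moves -a-> m2
  m2 = 0 + (rec X. d.a.(0 + X)) has moves -d-> m1
LTS(Q): 3 reachable states
  n0 = rec X. b.a.(0 + X) has moves -b-> n1
  n1 = a.(0 + (rec X. b.a.(0 + X))) has moves -a-> n2
  n2 = 0 + (rec X. b.a.(0 + X)) has moves -b-> n1
Trace ⟨d⟩ through P, begin at {m0}:
  after d @ step 1: {m1}
  ✓ P
Trace ⟨d⟩ through Q, begin at {n0}:
  after d @ step 1: ∅ (Q stuck)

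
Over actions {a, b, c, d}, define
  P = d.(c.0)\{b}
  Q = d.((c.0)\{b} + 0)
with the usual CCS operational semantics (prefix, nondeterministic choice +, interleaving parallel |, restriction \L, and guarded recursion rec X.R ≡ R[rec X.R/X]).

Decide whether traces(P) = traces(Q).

Reachable graph of P (3 states):
  u0 = d.(c.0)\{b} | --d--▸ u1
  u1 = (c.0)\{b} | --c--▸ u2
  u2 = 0\{b} | stopped
Reachable graph of Q (3 states):
  v0 = d.((c.0)\{b} + 0) | --d--▸ v1
  v1 = (c.0)\{b} + 0 | --c--▸ v2
  v2 = 0\{b} | stopped
Partition-refinement fixed point:
  B0 = {u0, v0}
  B1 = {u1, v1}
  B2 = {u2, v2}
u0 ∈ B0, v0 ∈ B0 → same block
Bisimilar ⇒ trace-equivalent.

YES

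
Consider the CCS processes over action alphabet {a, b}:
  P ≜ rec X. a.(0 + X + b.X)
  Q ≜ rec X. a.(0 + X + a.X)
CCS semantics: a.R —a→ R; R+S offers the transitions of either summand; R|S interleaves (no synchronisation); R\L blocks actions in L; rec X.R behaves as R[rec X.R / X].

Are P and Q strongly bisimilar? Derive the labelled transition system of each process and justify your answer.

P's transition system — 2 states:
  u0 = rec X. a.(0 + X + b.X) → =a=> u1
  u1 = 0 + (rec X. a.(0 + X + b.X)) + b.(rec X. a.(0 + X + b.X)) → =a=> u1, =b=> u0
Q's transition system — 2 states:
  v0 = rec X. a.(0 + X + a.X) → =a=> v1
  v1 = 0 + (rec X. a.(0 + X + a.X)) + a.(rec X. a.(0 + X + a.X)) → =a=> v0, =a=> v1
Coarsest stable partition (strong bisimilarity classes):
  B0 = {u0}
  B1 = {u1}
  B2 = {v0, v1}
u0 ∈ B0, v0 ∈ B2 → different blocks

not bisimilar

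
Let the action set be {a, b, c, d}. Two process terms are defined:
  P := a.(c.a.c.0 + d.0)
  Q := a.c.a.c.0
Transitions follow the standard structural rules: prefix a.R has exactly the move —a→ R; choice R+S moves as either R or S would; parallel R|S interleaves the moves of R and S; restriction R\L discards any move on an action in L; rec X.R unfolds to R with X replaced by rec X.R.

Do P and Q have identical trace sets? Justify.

LTS(P): 5 reachable states
  s0 = a.(c.a.c.0 + d.0) ⊢ -a-> s1
  s1 = c.a.c.0 + d.0 ⊢ -c-> s2, -d-> s3
  s2 = a.c.0 ⊢ -a-> s4
  s3 = 0 ⊢ stopped
  s4 = c.0 ⊢ -c-> s3
LTS(Q): 5 reachable states
  t0 = a.c.a.c.0 ⊢ -a-> t1
  t1 = c.a.c.0 ⊢ -c-> t2
  t2 = a.c.0 ⊢ -a-> t3
  t3 = c.0 ⊢ -c-> t4
  t4 = 0 ⊢ stopped
Executing ad from P (initial set {s0}):
  [1] a ⇒ {s1}
  [2] d ⇒ {s3}
  — P admits the full trace.
Executing ad from Q (initial set {t0}):
  [1] a ⇒ {t1}
  [2] d ⇒ ∅  — Q cannot continue

trace-distinct — witness ⟨ad⟩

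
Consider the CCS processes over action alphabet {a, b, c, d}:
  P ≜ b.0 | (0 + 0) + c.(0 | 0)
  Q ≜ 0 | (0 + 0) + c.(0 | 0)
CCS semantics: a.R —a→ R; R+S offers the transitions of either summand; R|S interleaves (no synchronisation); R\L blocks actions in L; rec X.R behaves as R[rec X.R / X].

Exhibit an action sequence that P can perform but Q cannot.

P's transition system — 3 states:
  m0 = b.0 | (0 + 0) + c.(0 | 0) ⊢ ··b··> m1, ··c··> m2
  m1 = 0 | (0 + 0) ⊢ stopped
  m2 = 0 | 0 ⊢ stopped
Q's transition system — 2 states:
  n0 = 0 | (0 + 0) + c.(0 | 0) ⊢ ··c··> n1
  n1 = 0 | 0 ⊢ stopped
Trace ⟨b⟩ through P, begin at {m0}:
  after b @ step 1: {m1}
  P completes σ.
Trace ⟨b⟩ through Q, begin at {n0}:
  after b @ step 1: no successor for Q

b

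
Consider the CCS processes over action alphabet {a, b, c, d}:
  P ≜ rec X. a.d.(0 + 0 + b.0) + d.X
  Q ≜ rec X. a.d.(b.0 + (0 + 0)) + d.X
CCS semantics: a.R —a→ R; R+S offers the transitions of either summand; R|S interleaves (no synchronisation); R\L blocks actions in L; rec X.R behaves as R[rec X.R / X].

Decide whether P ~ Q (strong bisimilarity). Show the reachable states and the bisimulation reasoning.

YES

P's transition system — 4 states:
  p0 = rec X. a.d.(0 + 0 + b.0) + d.X | =a=> p1, =d=> p0
  p1 = d.(0 + 0 + b.0) | =d=> p2
  p2 = 0 + 0 + b.0 | =b=> p3
  p3 = 0 | (no moves)
Q's transition system — 4 states:
  q0 = rec X. a.d.(b.0 + (0 + 0)) + d.X | =a=> q1, =d=> q0
  q1 = d.(b.0 + (0 + 0)) | =d=> q2
  q2 = b.0 + (0 + 0) | =b=> q3
  q3 = 0 | (no moves)
Bisimilarity quotient blocks:
  B0 = {p0, q0}
  B1 = {p1, q1}
  B2 = {p2, q2}
  B3 = {p3, q3}
p0 ∈ B0, q0 ∈ B0 → same block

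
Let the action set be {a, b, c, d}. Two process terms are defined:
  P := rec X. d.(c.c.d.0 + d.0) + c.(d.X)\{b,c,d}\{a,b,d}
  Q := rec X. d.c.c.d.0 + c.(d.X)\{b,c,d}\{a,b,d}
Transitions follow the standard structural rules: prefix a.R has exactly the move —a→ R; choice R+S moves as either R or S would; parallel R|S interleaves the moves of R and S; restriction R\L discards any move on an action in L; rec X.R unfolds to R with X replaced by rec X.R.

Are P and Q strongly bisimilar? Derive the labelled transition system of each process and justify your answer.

P ≁ Q

P's transition system — 6 states:
  p0 = rec X. d.(c.c.d.0 + d.0) + c.(d.X)\{b,c,d}\{a,b,d} → -c-> p1, -d-> p2
  p1 = (d.(rec X. d.(c.c.d.0 + d.0) + c.(d.X)\{b,c,d}\{a,b,d}))\{b,c,d}\{a,b,d} → ·
  p2 = c.c.d.0 + d.0 → -c-> p3, -d-> p4
  p3 = c.d.0 → -c-> p5
  p4 = 0 → ·
  p5 = d.0 → -d-> p4
Q's transition system — 6 states:
  q0 = rec X. d.c.c.d.0 + c.(d.X)\{b,c,d}\{a,b,d} → -c-> q1, -d-> q2
  q1 = (d.(rec X. d.c.c.d.0 + c.(d.X)\{b,c,d}\{a,b,d}))\{b,c,d}\{a,b,d} → ·
  q2 = c.c.d.0 → -c-> q3
  q3 = c.d.0 → -c-> q4
  q4 = d.0 → -d-> q5
  q5 = 0 → ·
Coarsest stable partition (strong bisimilarity classes):
  B0 = {p0}
  B1 = {p1, p4, q1, q5}
  B2 = {p2}
  B3 = {p3, q3}
  B4 = {p5, q4}
  B5 = {q0}
  B6 = {q2}
p0 ∈ B0, q0 ∈ B5 → different blocks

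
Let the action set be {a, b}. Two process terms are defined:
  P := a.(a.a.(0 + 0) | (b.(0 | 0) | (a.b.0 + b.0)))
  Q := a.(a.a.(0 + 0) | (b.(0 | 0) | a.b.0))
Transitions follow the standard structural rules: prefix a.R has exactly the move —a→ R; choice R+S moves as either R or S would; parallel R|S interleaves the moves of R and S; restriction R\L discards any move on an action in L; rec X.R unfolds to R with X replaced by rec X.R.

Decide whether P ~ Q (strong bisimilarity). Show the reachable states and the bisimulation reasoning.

not bisimilar

Reachable graph of P (19 states):
  u0 = a.(a.a.(0 + 0) | (b.(0 | 0) | (a.b.0 + b.0))) has moves ··a··> u1
  u1 = a.a.(0 + 0) | (b.(0 | 0) | (a.b.0 + b.0)) has moves ··a··> u2, ··a··> u3, ··b··> u4, ··b··> u5
  u2 = a.(0 + 0) | (b.(0 | 0) | (a.b.0 + b.0)) has moves ··a··> u6, ··a··> u7, ··b··> u8, ··b··> u9
  u3 = a.a.(0 + 0) | (b.(0 | 0) | b.0) has moves ··a··> u7, ··b··> u10, ··b··> u5
  u4 = a.a.(0 + 0) | (0 | 0 | (a.b.0 + b.0)) has moves ··a··> u10, ··a··> u8, ··b··> u11
  u5 = a.a.(0 + 0) | (b.(0 | 0) | 0) has moves ··a··> u9, ··b··> u11
  u6 = (0 + 0) | (b.(0 | 0) | (a.b.0 + b.0)) has moves ··a··> u12, ··b··> u13, ··b··> u14
  u7 = a.(0 + 0) | (b.(0 | 0) | b.0) has moves ··a··> u12, ··b··> u15, ··b··> u9
  u8 = a.(0 + 0) | (0 | 0 | (a.b.0 + b.0)) has moves ··a··> u13, ··a··> u15, ··b··> u16
  u9 = a.(0 + 0) | (b.(0 | 0) | 0) has moves ··a··> u14, ··b··> u16
  u10 = a.a.(0 + 0) | (0 | 0 | b.0) has moves ··a··> u15, ··b··> u11
  u11 = a.a.(0 + 0) | (0 | 0 | 0) has moves ··a··> u16
  u12 = (0 + 0) | (b.(0 | 0) | b.0) has moves ··b··> u14, ··b··> u17
  u13 = (0 + 0) | (0 | 0 | (a.b.0 + b.0)) has moves ··a··> u17, ··b··> u18
  u14 = (0 + 0) | (b.(0 | 0) | 0) has moves ··b··> u18
  u15 = a.(0 + 0) | (0 | 0 | b.0) has moves ··a··> u17, ··b··> u16
  u16 = a.(0 + 0) | (0 | 0 | 0) has moves ··a··> u18
  u17 = (0 + 0) | (0 | 0 | b.0) has moves ··b··> u18
  u18 = (0 + 0) | (0 | 0 | 0) has moves deadlocked
Reachable graph of Q (19 states):
  v0 = a.(a.a.(0 + 0) | (b.(0 | 0) | a.b.0)) has moves ··a··> v1
  v1 = a.a.(0 + 0) | (b.(0 | 0) | a.b.0) has moves ··a··> v2, ··a··> v3, ··b··> v4
  v2 = a.(0 + 0) | (b.(0 | 0) | a.b.0) has moves ··a··> v5, ··a··> v6, ··b··> v7
  v3 = a.a.(0 + 0) | (b.(0 | 0) | b.0) has moves ··a··> v6, ··b··> v8, ··b··> v9
  v4 = a.a.(0 + 0) | (0 | 0 | a.b.0) has moves ··a··> v7, ··a··> v8
  v5 = (0 + 0) | (b.(0 | 0) | a.b.0) has moves ··a··> v10, ··b··> v11
  v6 = a.(0 + 0) | (b.(0 | 0) | b.0) has moves ··a··> v10, ··b··> v12, ··b··> v13
  v7 = a.(0 + 0) | (0 | 0 | a.b.0) has moves ··a··> v11, ··a··> v12
  v8 = a.a.(0 + 0) | (0 | 0 | b.0) has moves ··a··> v12, ··b··> v14
  v9 = a.a.(0 + 0) | (b.(0 | 0) | 0) has moves ··a··> v13, ··b··> v14
  v10 = (0 + 0) | (b.(0 | 0) | b.0) has moves ··b··> v15, ··b··> v16
  v11 = (0 + 0) | (0 | 0 | a.b.0) has moves ··a··> v15
  v12 = a.(0 + 0) | (0 | 0 | b.0) has moves ··a··> v15, ··b··> v17
  v13 = a.(0 + 0) | (b.(0 | 0) | 0) has moves ··a··> v16, ··b··> v17
  v14 = a.a.(0 + 0) | (0 | 0 | 0) has moves ··a··> v17
  v15 = (0 + 0) | (0 | 0 | b.0) has moves ··b··> v18
  v16 = (0 + 0) | (b.(0 | 0) | 0) has moves ··b··> v18
  v17 = a.(0 + 0) | (0 | 0 | 0) has moves ··a··> v18
  v18 = (0 + 0) | (0 | 0 | 0) has moves deadlocked
Partition-refinement fixed point:
  B0 = {u0}
  B1 = {u1}
  B2 = {u4}
  B3 = {u8}
  B4 = {u13}
  B5 = {u14, u17, v15, v16}
  B6 = {u18, v18}
  B7 = {u16, v17}
  B8 = {u15, u9, v12, v13}
  B9 = {u10, u5, v8, v9}
  B10 = {u11, v14}
  B11 = {u2}
  B12 = {u6}
  B13 = {u12, v10}
  B14 = {u7, v6}
  B15 = {u3, v3}
  B16 = {v0}
  B17 = {v1}
  B18 = {v2}
  B19 = {v5}
  B20 = {v11}
  B21 = {v7}
  B22 = {v4}
u0 ∈ B0, v0 ∈ B16 → different blocks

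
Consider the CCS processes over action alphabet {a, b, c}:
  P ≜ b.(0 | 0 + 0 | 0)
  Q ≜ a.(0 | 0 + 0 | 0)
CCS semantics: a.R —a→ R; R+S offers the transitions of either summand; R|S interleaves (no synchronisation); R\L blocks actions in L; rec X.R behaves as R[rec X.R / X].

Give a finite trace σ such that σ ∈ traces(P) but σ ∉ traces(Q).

b

P's transition system — 2 states:
  u0 = b.(0 | 0 + 0 | 0) → =b=> u1
  u1 = 0 | 0 + 0 | 0 → ∅
Q's transition system — 2 states:
  v0 = a.(0 | 0 + 0 | 0) → =a=> v1
  v1 = 0 | 0 + 0 | 0 → ∅
Run σ = ⟨b⟩ on P: start {u0}
  after b @ step 1: {u1}
  P completes σ.
Run σ = ⟨b⟩ on Q: start {v0}
  after b @ step 1: ∅ (Q stuck)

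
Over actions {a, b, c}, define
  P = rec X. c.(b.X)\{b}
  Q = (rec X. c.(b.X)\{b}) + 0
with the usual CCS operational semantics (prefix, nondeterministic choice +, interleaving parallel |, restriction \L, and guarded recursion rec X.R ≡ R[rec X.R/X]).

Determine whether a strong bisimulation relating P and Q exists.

P ~ Q

P's transition system — 2 states:
  m0 = rec X. c.(b.X)\{b} has moves --c--▸ m1
  m1 = (b.(rec X. c.(b.X)\{b}))\{b} has moves ∅
Q's transition system — 2 states:
  n0 = (rec X. c.(b.X)\{b}) + 0 has moves --c--▸ n1
  n1 = (b.(rec X. c.(b.X)\{b}))\{b} has moves ∅
Bisimilarity quotient blocks:
  B0 = {m0, n0}
  B1 = {m1, n1}
m0 ∈ B0, n0 ∈ B0 → same block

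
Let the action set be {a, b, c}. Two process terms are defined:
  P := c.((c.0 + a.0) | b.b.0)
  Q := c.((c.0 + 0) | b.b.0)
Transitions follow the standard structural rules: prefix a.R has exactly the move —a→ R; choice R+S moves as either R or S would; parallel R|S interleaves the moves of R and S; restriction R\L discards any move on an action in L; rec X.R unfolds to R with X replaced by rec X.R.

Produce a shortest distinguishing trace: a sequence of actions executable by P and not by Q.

LTS(P): 7 reachable states
  s0 = c.((c.0 + a.0) | b.b.0) has moves -c-> s1
  s1 = (c.0 + a.0) | b.b.0 has moves -a-> s2, -b-> s3, -c-> s2
  s2 = 0 | b.b.0 has moves -b-> s4
  s3 = (c.0 + a.0) | b.0 has moves -a-> s4, -b-> s5, -c-> s4
  s4 = 0 | b.0 has moves -b-> s6
  s5 = (c.0 + a.0) | 0 has moves -a-> s6, -c-> s6
  s6 = 0 | 0 has moves stopped
LTS(Q): 7 reachable states
  t0 = c.((c.0 + 0) | b.b.0) has moves -c-> t1
  t1 = (c.0 + 0) | b.b.0 has moves -b-> t2, -c-> t3
  t2 = (c.0 + 0) | b.0 has moves -b-> t4, -c-> t5
  t3 = 0 | b.b.0 has moves -b-> t5
  t4 = (c.0 + 0) | 0 has moves -c-> t6
  t5 = 0 | b.0 has moves -b-> t6
  t6 = 0 | 0 has moves stopped
Run σ = ⟨ca⟩ on P: start {s0}
  step 1 (c): {s1}
  step 2 (a): {s2}
  — P admits the full trace.
Run σ = ⟨ca⟩ on Q: start {t0}
  step 1 (c): {t1}
  step 2 (a): no successor for Q

ca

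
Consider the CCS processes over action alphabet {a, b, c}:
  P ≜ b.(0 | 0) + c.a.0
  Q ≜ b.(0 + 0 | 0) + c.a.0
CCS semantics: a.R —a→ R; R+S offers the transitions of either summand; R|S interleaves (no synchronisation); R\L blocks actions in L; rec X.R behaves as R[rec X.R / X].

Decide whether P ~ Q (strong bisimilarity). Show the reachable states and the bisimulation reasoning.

P ~ Q

LTS(P): 4 reachable states
  p0 = b.(0 | 0) + c.a.0 | =b=> p1, =c=> p2
  p1 = 0 | 0 | ·
  p2 = a.0 | =a=> p3
  p3 = 0 | ·
LTS(Q): 4 reachable states
  q0 = b.(0 + 0 | 0) + c.a.0 | =b=> q1, =c=> q2
  q1 = 0 + 0 | 0 | ·
  q2 = a.0 | =a=> q3
  q3 = 0 | ·
Partition-refinement fixed point:
  B0 = {p0, q0}
  B1 = {p2, q2}
  B2 = {p1, p3, q1, q3}
p0 ∈ B0, q0 ∈ B0 → same block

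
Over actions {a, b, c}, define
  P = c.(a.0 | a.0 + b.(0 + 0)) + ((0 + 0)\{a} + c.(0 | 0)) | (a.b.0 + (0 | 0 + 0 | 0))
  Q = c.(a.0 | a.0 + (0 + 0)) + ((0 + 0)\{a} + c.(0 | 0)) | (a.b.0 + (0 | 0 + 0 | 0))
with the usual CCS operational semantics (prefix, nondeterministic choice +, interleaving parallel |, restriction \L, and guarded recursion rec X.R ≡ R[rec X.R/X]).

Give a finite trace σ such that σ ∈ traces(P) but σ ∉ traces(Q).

cb

Reachable graph of P (11 states):
  p0 = c.(a.0 | a.0 + b.(0 + 0)) + ((0 + 0)\{a} + c.(0 | 0)) | (a.b.0 + (0 | 0 + 0 | 0)) has moves =a=> p1, =c=> p2, =c=> p3
  p1 = ((0 + 0)\{a} + c.(0 | 0)) | b.0 has moves =b=> p4, =c=> p5
  p2 = 0 | 0 | (a.b.0 + (0 | 0 + 0 | 0)) has moves =a=> p5
  p3 = a.0 | a.0 + b.(0 + 0) has moves =a=> p6, =a=> p7, =b=> p8
  p4 = ((0 + 0)\{a} + c.(0 | 0)) | 0 has moves =c=> p9
  p5 = 0 | 0 | b.0 has moves =b=> p9
  p6 = 0 | a.0 has moves =a=> p10
  p7 = a.0 | 0 has moves =a=> p10
  p8 = 0 + 0 has moves ∅
  p9 = 0 | 0 | 0 has moves ∅
  p10 = 0 | 0 has moves ∅
Reachable graph of Q (10 states):
  q0 = c.(a.0 | a.0 + (0 + 0)) + ((0 + 0)\{a} + c.(0 | 0)) | (a.b.0 + (0 | 0 + 0 | 0)) has moves =a=> q1, =c=> q2, =c=> q3
  q1 = ((0 + 0)\{a} + c.(0 | 0)) | b.0 has moves =b=> q4, =c=> q5
  q2 = 0 | 0 | (a.b.0 + (0 | 0 + 0 | 0)) has moves =a=> q5
  q3 = a.0 | a.0 + (0 + 0) has moves =a=> q6, =a=> q7
  q4 = ((0 + 0)\{a} + c.(0 | 0)) | 0 has moves =c=> q8
  q5 = 0 | 0 | b.0 has moves =b=> q8
  q6 = 0 | a.0 has moves =a=> q9
  q7 = a.0 | 0 has moves =a=> q9
  q8 = 0 | 0 | 0 has moves ∅
  q9 = 0 | 0 has moves ∅
Run σ = ⟨cb⟩ on P: start {p0}
  after c @ step 1: {p2, p3}
  after b @ step 2: {p8}
  ✓ P
Run σ = ⟨cb⟩ on Q: start {q0}
  after c @ step 1: {q2, q3}
  after b @ step 2: no successor for Q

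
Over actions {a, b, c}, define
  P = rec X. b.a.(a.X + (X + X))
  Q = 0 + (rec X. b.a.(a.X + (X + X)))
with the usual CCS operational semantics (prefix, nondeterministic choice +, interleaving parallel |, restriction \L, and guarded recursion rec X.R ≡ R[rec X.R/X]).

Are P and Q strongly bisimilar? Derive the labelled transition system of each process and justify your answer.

Reachable graph of P (3 states):
  m0 = rec X. b.a.(a.X + (X + X)) → --b--▸ m1
  m1 = a.(a.(rec X. b.a.(a.X + (X + X))) + ((rec X. b.a.(a.X + (X + X))) + (rec X. b.a.(a.X + (X + X))))) → --a--▸ m2
  m2 = a.(rec X. b.a.(a.X + (X + X))) + ((rec X. b.a.(a.X + (X + X))) + (rec X. b.a.(a.X + (X + X)))) → --a--▸ m0, --b--▸ m1
Reachable graph of Q (4 states):
  n0 = 0 + (rec X. b.a.(a.X + (X + X))) → --b--▸ n1
  n1 = a.(a.(rec X. b.a.(a.X + (X + X))) + ((rec X. b.a.(a.X + (X + X))) + (rec X. b.a.(a.X + (X + X))))) → --a--▸ n2
  n2 = a.(rec X. b.a.(a.X + (X + X))) + ((rec X. b.a.(a.X + (X + X))) + (rec X. b.a.(a.X + (X + X)))) → --a--▸ n3, --b--▸ n1
  n3 = rec X. b.a.(a.X + (X + X)) → --b--▸ n1
Partition-refinement fixed point:
  B0 = {m0, n0, n3}
  B1 = {m1, n1}
  B2 = {m2, n2}
m0 ∈ B0, n0 ∈ B0 → same block

P ~ Q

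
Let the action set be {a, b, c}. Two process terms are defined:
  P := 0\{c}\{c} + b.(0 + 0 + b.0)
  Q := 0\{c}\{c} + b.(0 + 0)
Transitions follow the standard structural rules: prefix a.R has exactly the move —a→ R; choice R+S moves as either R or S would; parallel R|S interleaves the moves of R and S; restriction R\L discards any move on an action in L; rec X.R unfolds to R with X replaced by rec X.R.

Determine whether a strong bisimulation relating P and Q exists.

not bisimilar

P's transition system — 3 states:
  s0 = 0\{c}\{c} + b.(0 + 0 + b.0) :: --b--▸ s1
  s1 = 0 + 0 + b.0 :: --b--▸ s2
  s2 = 0 :: deadlocked
Q's transition system — 2 states:
  t0 = 0\{c}\{c} + b.(0 + 0) :: --b--▸ t1
  t1 = 0 + 0 :: deadlocked
Coarsest stable partition (strong bisimilarity classes):
  B0 = {s0}
  B1 = {s1, t0}
  B2 = {s2, t1}
s0 ∈ B0, t0 ∈ B1 → different blocks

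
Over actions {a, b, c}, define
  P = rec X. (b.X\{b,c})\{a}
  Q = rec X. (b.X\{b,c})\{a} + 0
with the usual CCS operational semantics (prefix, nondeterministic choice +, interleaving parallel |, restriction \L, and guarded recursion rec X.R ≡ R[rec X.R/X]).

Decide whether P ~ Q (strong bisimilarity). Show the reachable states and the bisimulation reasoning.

Reachable graph of P (2 states):
  s0 = rec X. (b.X\{b,c})\{a} | -b-> s1
  s1 = (rec X. (b.X\{b,c})\{a})\{b,c}\{a} | (no moves)
Reachable graph of Q (2 states):
  t0 = rec X. (b.X\{b,c})\{a} + 0 | -b-> t1
  t1 = (rec X. (b.X\{b,c})\{a} + 0)\{b,c}\{a} | (no moves)
Partition-refinement fixed point:
  B0 = {s0, t0}
  B1 = {s1, t1}
s0 ∈ B0, t0 ∈ B0 → same block

YES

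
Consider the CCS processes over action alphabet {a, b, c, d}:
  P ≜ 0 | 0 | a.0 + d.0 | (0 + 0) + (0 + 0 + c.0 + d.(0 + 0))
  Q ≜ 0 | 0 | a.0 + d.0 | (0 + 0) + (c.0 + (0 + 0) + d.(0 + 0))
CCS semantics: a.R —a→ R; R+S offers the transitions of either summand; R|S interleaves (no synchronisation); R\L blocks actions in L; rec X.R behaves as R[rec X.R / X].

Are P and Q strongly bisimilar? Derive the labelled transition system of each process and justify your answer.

P's transition system — 5 states:
  u0 = 0 | 0 | a.0 + d.0 | (0 + 0) + (0 + 0 + c.0 + d.(0 + 0)) | -a-> u1, -c-> u2, -d-> u3, -d-> u4
  u1 = 0 | 0 | 0 | (no moves)
  u2 = 0 | (no moves)
  u3 = 0 + 0 | (no moves)
  u4 = 0 | (0 + 0) | (no moves)
Q's transition system — 5 states:
  v0 = 0 | 0 | a.0 + d.0 | (0 + 0) + (c.0 + (0 + 0) + d.(0 + 0)) | -a-> v1, -c-> v2, -d-> v3, -d-> v4
  v1 = 0 | 0 | 0 | (no moves)
  v2 = 0 | (no moves)
  v3 = 0 + 0 | (no moves)
  v4 = 0 | (0 + 0) | (no moves)
Partition-refinement fixed point:
  B0 = {u0, v0}
  B1 = {u1, u2, u3, u4, v1, v2, v3, v4}
u0 ∈ B0, v0 ∈ B0 → same block

bisimilar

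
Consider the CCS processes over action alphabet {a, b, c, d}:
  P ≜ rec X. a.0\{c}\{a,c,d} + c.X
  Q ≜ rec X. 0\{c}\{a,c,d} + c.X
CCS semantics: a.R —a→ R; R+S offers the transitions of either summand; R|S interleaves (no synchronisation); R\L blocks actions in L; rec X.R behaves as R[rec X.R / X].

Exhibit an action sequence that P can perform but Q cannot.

LTS(P): 2 reachable states
  u0 = rec X. a.0\{c}\{a,c,d} + c.X → —a→ u1, —c→ u0
  u1 = 0\{c}\{a,c,d} → deadlocked
LTS(Q): 1 reachable states
  v0 = rec X. 0\{c}\{a,c,d} + c.X → —c→ v0
Executing a from P (initial set {u0}):
  [1] a ⇒ {u1}
  P completes σ.
Executing a from Q (initial set {v0}):
  [1] a ⇒ ∅ (Q stuck)

a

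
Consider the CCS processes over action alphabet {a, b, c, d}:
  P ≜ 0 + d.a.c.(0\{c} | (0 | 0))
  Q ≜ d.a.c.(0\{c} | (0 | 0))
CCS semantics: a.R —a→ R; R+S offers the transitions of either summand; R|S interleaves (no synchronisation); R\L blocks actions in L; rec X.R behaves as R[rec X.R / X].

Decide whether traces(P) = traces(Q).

trace-equivalent

LTS(P): 4 reachable states
  u0 = 0 + d.a.c.(0\{c} | (0 | 0)) :: -d-> u1
  u1 = a.c.(0\{c} | (0 | 0)) :: -a-> u2
  u2 = c.(0\{c} | (0 | 0)) :: -c-> u3
  u3 = 0\{c} | (0 | 0) :: (no moves)
LTS(Q): 4 reachable states
  v0 = d.a.c.(0\{c} | (0 | 0)) :: -d-> v1
  v1 = a.c.(0\{c} | (0 | 0)) :: -a-> v2
  v2 = c.(0\{c} | (0 | 0)) :: -c-> v3
  v3 = 0\{c} | (0 | 0) :: (no moves)
Bisimilarity quotient blocks:
  B0 = {u0, v0}
  B1 = {u1, v1}
  B2 = {u2, v2}
  B3 = {u3, v3}
u0 ∈ B0, v0 ∈ B0 → same block
Bisimilar ⇒ trace-equivalent.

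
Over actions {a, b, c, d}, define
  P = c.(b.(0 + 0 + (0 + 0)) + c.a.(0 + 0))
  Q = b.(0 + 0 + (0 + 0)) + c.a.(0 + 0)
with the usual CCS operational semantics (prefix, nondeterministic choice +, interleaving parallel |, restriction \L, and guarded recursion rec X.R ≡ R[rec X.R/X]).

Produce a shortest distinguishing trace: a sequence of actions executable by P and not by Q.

cb

LTS(P): 5 reachable states
  p0 = c.(b.(0 + 0 + (0 + 0)) + c.a.(0 + 0)) :: —c→ p1
  p1 = b.(0 + 0 + (0 + 0)) + c.a.(0 + 0) :: —b→ p2, —c→ p3
  p2 = 0 + 0 + (0 + 0) :: stopped
  p3 = a.(0 + 0) :: —a→ p4
  p4 = 0 + 0 :: stopped
LTS(Q): 4 reachable states
  q0 = b.(0 + 0 + (0 + 0)) + c.a.(0 + 0) :: —b→ q1, —c→ q2
  q1 = 0 + 0 + (0 + 0) :: stopped
  q2 = a.(0 + 0) :: —a→ q3
  q3 = 0 + 0 :: stopped
Trace ⟨cb⟩ through P, begin at {p0}:
  step 1 (c): {p1}
  step 2 (b): {p2}
  — P admits the full trace.
Trace ⟨cb⟩ through Q, begin at {q0}:
  step 1 (c): {q2}
  step 2 (b): ∅  — Q cannot continue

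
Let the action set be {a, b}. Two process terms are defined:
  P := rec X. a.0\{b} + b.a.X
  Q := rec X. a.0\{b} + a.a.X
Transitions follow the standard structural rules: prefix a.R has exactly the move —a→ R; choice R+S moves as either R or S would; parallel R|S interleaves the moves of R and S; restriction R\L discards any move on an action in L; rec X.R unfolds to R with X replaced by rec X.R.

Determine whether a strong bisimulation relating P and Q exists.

NO

Reachable graph of P (3 states):
  m0 = rec X. a.0\{b} + b.a.X ⊢ =a=> m1, =b=> m2
  m1 = 0\{b} ⊢ ·
  m2 = a.(rec X. a.0\{b} + b.a.X) ⊢ =a=> m0
Reachable graph of Q (3 states):
  n0 = rec X. a.0\{b} + a.a.X ⊢ =a=> n1, =a=> n2
  n1 = 0\{b} ⊢ ·
  n2 = a.(rec X. a.0\{b} + a.a.X) ⊢ =a=> n0
Bisimilarity quotient blocks:
  B0 = {m0}
  B1 = {m1, n1}
  B2 = {m2}
  B3 = {n0}
  B4 = {n2}
m0 ∈ B0, n0 ∈ B3 → different blocks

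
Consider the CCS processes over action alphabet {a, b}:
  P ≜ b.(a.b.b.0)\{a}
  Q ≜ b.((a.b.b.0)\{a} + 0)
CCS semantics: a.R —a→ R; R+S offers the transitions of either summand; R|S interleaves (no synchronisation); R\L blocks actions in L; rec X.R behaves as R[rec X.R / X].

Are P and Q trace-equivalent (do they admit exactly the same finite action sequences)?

trace-equivalent

LTS(P): 2 reachable states
  u0 = b.(a.b.b.0)\{a} has moves =b=> u1
  u1 = (a.b.b.0)\{a} has moves ∅
LTS(Q): 2 reachable states
  v0 = b.((a.b.b.0)\{a} + 0) has moves =b=> v1
  v1 = (a.b.b.0)\{a} + 0 has moves ∅
Bisimilarity quotient blocks:
  B0 = {u0, v0}
  B1 = {u1, v1}
u0 ∈ B0, v0 ∈ B0 → same block
Bisimilar ⇒ trace-equivalent.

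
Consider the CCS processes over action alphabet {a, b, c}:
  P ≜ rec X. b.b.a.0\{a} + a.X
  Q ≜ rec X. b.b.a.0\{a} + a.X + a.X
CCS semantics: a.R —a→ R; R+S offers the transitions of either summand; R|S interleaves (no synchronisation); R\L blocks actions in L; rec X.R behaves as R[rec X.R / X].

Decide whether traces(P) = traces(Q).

Reachable graph of P (4 states):
  s0 = rec X. b.b.a.0\{a} + a.X → -a-> s0, -b-> s1
  s1 = b.a.0\{a} → -b-> s2
  s2 = a.0\{a} → -a-> s3
  s3 = 0\{a} → ∅
Reachable graph of Q (4 states):
  t0 = rec X. b.b.a.0\{a} + a.X + a.X → -a-> t0, -b-> t1
  t1 = b.a.0\{a} → -b-> t2
  t2 = a.0\{a} → -a-> t3
  t3 = 0\{a} → ∅
Coarsest stable partition (strong bisimilarity classes):
  B0 = {s0, t0}
  B1 = {s1, t1}
  B2 = {s2, t2}
  B3 = {s3, t3}
s0 ∈ B0, t0 ∈ B0 → same block
Bisimilar ⇒ trace-equivalent.

trace-equivalent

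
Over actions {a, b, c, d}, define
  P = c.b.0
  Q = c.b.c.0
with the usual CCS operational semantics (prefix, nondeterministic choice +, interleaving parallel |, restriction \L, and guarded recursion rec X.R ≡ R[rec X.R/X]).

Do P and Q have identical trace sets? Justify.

LTS(P): 3 reachable states
  p0 = c.b.0 has moves =c=> p1
  p1 = b.0 has moves =b=> p2
  p2 = 0 has moves ·
LTS(Q): 4 reachable states
  q0 = c.b.c.0 has moves =c=> q1
  q1 = b.c.0 has moves =b=> q2
  q2 = c.0 has moves =c=> q3
  q3 = 0 has moves ·
Trace ⟨cbc⟩ through Q, begin at {q0}:
  step 1 (c): {q1}
  step 2 (b): {q2}
  step 3 (c): {q3}
  Q completes σ.
Trace ⟨cbc⟩ through P, begin at {p0}:
  step 1 (c): {p1}
  step 2 (b): {p2}
  step 3 (c): no successor for P

trace-distinct — witness ⟨cbc⟩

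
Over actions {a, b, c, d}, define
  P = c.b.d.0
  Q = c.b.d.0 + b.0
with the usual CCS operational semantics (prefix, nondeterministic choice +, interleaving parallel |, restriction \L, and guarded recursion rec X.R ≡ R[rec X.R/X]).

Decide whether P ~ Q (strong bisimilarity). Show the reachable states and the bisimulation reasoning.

LTS(P): 4 reachable states
  m0 = c.b.d.0 :: --c--▸ m1
  m1 = b.d.0 :: --b--▸ m2
  m2 = d.0 :: --d--▸ m3
  m3 = 0 :: ·
LTS(Q): 4 reachable states
  n0 = c.b.d.0 + b.0 :: --b--▸ n1, --c--▸ n2
  n1 = 0 :: ·
  n2 = b.d.0 :: --b--▸ n3
  n3 = d.0 :: --d--▸ n1
Bisimilarity quotient blocks:
  B0 = {m0}
  B1 = {m1, n2}
  B2 = {m2, n3}
  B3 = {m3, n1}
  B4 = {n0}
m0 ∈ B0, n0 ∈ B4 → different blocks

NO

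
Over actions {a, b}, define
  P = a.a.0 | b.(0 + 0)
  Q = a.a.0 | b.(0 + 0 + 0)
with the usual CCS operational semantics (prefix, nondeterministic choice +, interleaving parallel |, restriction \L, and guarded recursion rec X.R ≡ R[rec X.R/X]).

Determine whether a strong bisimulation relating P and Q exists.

P's transition system — 6 states:
  s0 = a.a.0 | b.(0 + 0) ⊢ —a→ s1, —b→ s2
  s1 = a.0 | b.(0 + 0) ⊢ —a→ s3, —b→ s4
  s2 = a.a.0 | (0 + 0) ⊢ —a→ s4
  s3 = 0 | b.(0 + 0) ⊢ —b→ s5
  s4 = a.0 | (0 + 0) ⊢ —a→ s5
  s5 = 0 | (0 + 0) ⊢ (no moves)
Q's transition system — 6 states:
  t0 = a.a.0 | b.(0 + 0 + 0) ⊢ —a→ t1, —b→ t2
  t1 = a.0 | b.(0 + 0 + 0) ⊢ —a→ t3, —b→ t4
  t2 = a.a.0 | (0 + 0 + 0) ⊢ —a→ t4
  t3 = 0 | b.(0 + 0 + 0) ⊢ —b→ t5
  t4 = a.0 | (0 + 0 + 0) ⊢ —a→ t5
  t5 = 0 | (0 + 0 + 0) ⊢ (no moves)
Partition-refinement fixed point:
  B0 = {s0, t0}
  B1 = {s1, t1}
  B2 = {s3, t3}
  B3 = {s5, t5}
  B4 = {s4, t4}
  B5 = {s2, t2}
s0 ∈ B0, t0 ∈ B0 → same block

bisimilar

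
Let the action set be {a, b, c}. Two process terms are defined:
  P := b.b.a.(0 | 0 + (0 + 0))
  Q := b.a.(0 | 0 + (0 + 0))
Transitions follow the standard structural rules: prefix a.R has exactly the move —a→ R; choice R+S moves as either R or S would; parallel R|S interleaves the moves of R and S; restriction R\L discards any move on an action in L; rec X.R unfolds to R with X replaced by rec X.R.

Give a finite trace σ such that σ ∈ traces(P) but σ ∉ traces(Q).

bb

LTS(P): 4 reachable states
  p0 = b.b.a.(0 | 0 + (0 + 0)) :: ··b··> p1
  p1 = b.a.(0 | 0 + (0 + 0)) :: ··b··> p2
  p2 = a.(0 | 0 + (0 + 0)) :: ··a··> p3
  p3 = 0 | 0 + (0 + 0) :: deadlocked
LTS(Q): 3 reachable states
  q0 = b.a.(0 | 0 + (0 + 0)) :: ··b··> q1
  q1 = a.(0 | 0 + (0 + 0)) :: ··a··> q2
  q2 = 0 | 0 + (0 + 0) :: deadlocked
Executing bb from P (initial set {p0}):
  step 1 (b): {p1}
  step 2 (b): {p2}
  P completes σ.
Executing bb from Q (initial set {q0}):
  step 1 (b): {q1}
  step 2 (b): no successor for Q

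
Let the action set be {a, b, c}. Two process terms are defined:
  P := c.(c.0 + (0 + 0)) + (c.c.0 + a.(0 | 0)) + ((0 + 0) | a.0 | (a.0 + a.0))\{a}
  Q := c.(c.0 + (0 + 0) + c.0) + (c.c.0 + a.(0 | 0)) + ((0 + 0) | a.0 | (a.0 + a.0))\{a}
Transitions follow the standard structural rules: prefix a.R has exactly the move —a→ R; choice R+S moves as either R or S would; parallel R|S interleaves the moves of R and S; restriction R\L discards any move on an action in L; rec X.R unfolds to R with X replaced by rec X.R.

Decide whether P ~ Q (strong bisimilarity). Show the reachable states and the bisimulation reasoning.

Reachable graph of P (5 states):
  u0 = c.(c.0 + (0 + 0)) + (c.c.0 + a.(0 | 0)) + ((0 + 0) | a.0 | (a.0 + a.0))\{a} :: -a-> u1, -c-> u2, -c-> u3
  u1 = 0 | 0 :: ∅
  u2 = c.0 :: -c-> u4
  u3 = c.0 + (0 + 0) :: -c-> u4
  u4 = 0 :: ∅
Reachable graph of Q (5 states):
  v0 = c.(c.0 + (0 + 0) + c.0) + (c.c.0 + a.(0 | 0)) + ((0 + 0) | a.0 | (a.0 + a.0))\{a} :: -a-> v1, -c-> v2, -c-> v3
  v1 = 0 | 0 :: ∅
  v2 = c.0 :: -c-> v4
  v3 = c.0 + (0 + 0) + c.0 :: -c-> v4
  v4 = 0 :: ∅
Bisimilarity quotient blocks:
  B0 = {u0, v0}
  B1 = {u2, u3, v2, v3}
  B2 = {u1, u4, v1, v4}
u0 ∈ B0, v0 ∈ B0 → same block

YES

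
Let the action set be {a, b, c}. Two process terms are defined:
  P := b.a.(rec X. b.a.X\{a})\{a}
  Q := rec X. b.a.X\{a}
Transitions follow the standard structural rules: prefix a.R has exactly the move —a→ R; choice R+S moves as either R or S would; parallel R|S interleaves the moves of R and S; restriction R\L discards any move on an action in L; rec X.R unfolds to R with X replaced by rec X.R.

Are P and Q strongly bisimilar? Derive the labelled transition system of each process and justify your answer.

LTS(P): 4 reachable states
  s0 = b.a.(rec X. b.a.X\{a})\{a} has moves ··b··> s1
  s1 = a.(rec X. b.a.X\{a})\{a} has moves ··a··> s2
  s2 = (rec X. b.a.X\{a})\{a} has moves ··b··> s3
  s3 = (a.(rec X. b.a.X\{a})\{a})\{a} has moves ·
LTS(Q): 4 reachable states
  t0 = rec X. b.a.X\{a} has moves ··b··> t1
  t1 = a.(rec X. b.a.X\{a})\{a} has moves ··a··> t2
  t2 = (rec X. b.a.X\{a})\{a} has moves ··b··> t3
  t3 = (a.(rec X. b.a.X\{a})\{a})\{a} has moves ·
Partition-refinement fixed point:
  B0 = {s0, t0}
  B1 = {s1, t1}
  B2 = {s2, t2}
  B3 = {s3, t3}
s0 ∈ B0, t0 ∈ B0 → same block

P ~ Q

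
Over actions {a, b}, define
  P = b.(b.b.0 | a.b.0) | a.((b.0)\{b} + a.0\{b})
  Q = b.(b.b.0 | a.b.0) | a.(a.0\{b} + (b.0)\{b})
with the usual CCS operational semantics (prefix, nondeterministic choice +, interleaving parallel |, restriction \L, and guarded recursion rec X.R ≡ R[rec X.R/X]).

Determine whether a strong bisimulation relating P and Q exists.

P's transition system — 30 states:
  p0 = b.(b.b.0 | a.b.0) | a.((b.0)\{b} + a.0\{b}) has moves —a→ p1, —b→ p2
  p1 = b.(b.b.0 | a.b.0) | ((b.0)\{b} + a.0\{b}) has moves —a→ p3, —b→ p4
  p2 = b.b.0 | a.b.0 | a.((b.0)\{b} + a.0\{b}) has moves —a→ p4, —a→ p5, —b→ p6
  p3 = b.(b.b.0 | a.b.0) | 0\{b} has moves —b→ p7
  p4 = b.b.0 | a.b.0 | ((b.0)\{b} + a.0\{b}) has moves —a→ p7, —a→ p8, —b→ p9
  p5 = b.b.0 | b.0 | a.((b.0)\{b} + a.0\{b}) has moves —a→ p8, —b→ p10, —b→ p11
  p6 = b.0 | a.b.0 | a.((b.0)\{b} + a.0\{b}) has moves —a→ p10, —a→ p9, —b→ p12
  p7 = b.b.0 | a.b.0 | 0\{b} has moves —a→ p13, —b→ p14
  p8 = b.b.0 | b.0 | ((b.0)\{b} + a.0\{b}) has moves —a→ p13, —b→ p15, —b→ p16
  p9 = b.0 | a.b.0 | ((b.0)\{b} + a.0\{b}) has moves —a→ p14, —a→ p15, —b→ p17
  p10 = b.0 | b.0 | a.((b.0)\{b} + a.0\{b}) has moves —a→ p15, —b→ p18, —b→ p19
  p11 = b.b.0 | 0 | a.((b.0)\{b} + a.0\{b}) has moves —a→ p16, —b→ p19
  p12 = 0 | a.b.0 | a.((b.0)\{b} + a.0\{b}) has moves —a→ p17, —a→ p18
  p13 = b.b.0 | b.0 | 0\{b} has moves —b→ p20, —b→ p21
  p14 = b.0 | a.b.0 | 0\{b} has moves —a→ p20, —b→ p22
  p15 = b.0 | b.0 | ((b.0)\{b} + a.0\{b}) has moves —a→ p20, —b→ p23, —b→ p24
  p16 = b.b.0 | 0 | ((b.0)\{b} + a.0\{b}) has moves —a→ p21, —b→ p24
  p17 = 0 | a.b.0 | ((b.0)\{b} + a.0\{b}) has moves —a→ p22, —a→ p23
  p18 = 0 | b.0 | a.((b.0)\{b} + a.0\{b}) has moves —a→ p23, —b→ p25
  p19 = b.0 | 0 | a.((b.0)\{b} + a.0\{b}) has moves —a→ p24, —b→ p25
  p20 = b.0 | b.0 | 0\{b} has moves —b→ p26, —b→ p27
  p21 = b.b.0 | 0 | 0\{b} has moves —b→ p27
  p22 = 0 | a.b.0 | 0\{b} has moves —a→ p26
  p23 = 0 | b.0 | ((b.0)\{b} + a.0\{b}) has moves —a→ p26, —b→ p28
  p24 = b.0 | 0 | ((b.0)\{b} + a.0\{b}) has moves —a→ p27, —b→ p28
  p25 = 0 | 0 | a.((b.0)\{b} + a.0\{b}) has moves —a→ p28
  p26 = 0 | b.0 | 0\{b} has moves —b→ p29
  p27 = b.0 | 0 | 0\{b} has moves —b→ p29
  p28 = 0 | 0 | ((b.0)\{b} + a.0\{b}) has moves —a→ p29
  p29 = 0 | 0 | 0\{b} has moves (no moves)
Q's transition system — 30 states:
  q0 = b.(b.b.0 | a.b.0) | a.(a.0\{b} + (b.0)\{b}) has moves —a→ q1, —b→ q2
  q1 = b.(b.b.0 | a.b.0) | (a.0\{b} + (b.0)\{b}) has moves —a→ q3, —b→ q4
  q2 = b.b.0 | a.b.0 | a.(a.0\{b} + (b.0)\{b}) has moves —a→ q4, —a→ q5, —b→ q6
  q3 = b.(b.b.0 | a.b.0) | 0\{b} has moves —b→ q7
  q4 = b.b.0 | a.b.0 | (a.0\{b} + (b.0)\{b}) has moves —a→ q7, —a→ q8, —b→ q9
  q5 = b.b.0 | b.0 | a.(a.0\{b} + (b.0)\{b}) has moves —a→ q8, —b→ q10, —b→ q11
  q6 = b.0 | a.b.0 | a.(a.0\{b} + (b.0)\{b}) has moves —a→ q10, —a→ q9, —b→ q12
  q7 = b.b.0 | a.b.0 | 0\{b} has moves —a→ q13, —b→ q14
  q8 = b.b.0 | b.0 | (a.0\{b} + (b.0)\{b}) has moves —a→ q13, —b→ q15, —b→ q16
  q9 = b.0 | a.b.0 | (a.0\{b} + (b.0)\{b}) has moves —a→ q14, —a→ q15, —b→ q17
  q10 = b.0 | b.0 | a.(a.0\{b} + (b.0)\{b}) has moves —a→ q15, —b→ q18, —b→ q19
  q11 = b.b.0 | 0 | a.(a.0\{b} + (b.0)\{b}) has moves —a→ q16, —b→ q19
  q12 = 0 | a.b.0 | a.(a.0\{b} + (b.0)\{b}) has moves —a→ q17, —a→ q18
  q13 = b.b.0 | b.0 | 0\{b} has moves —b→ q20, —b→ q21
  q14 = b.0 | a.b.0 | 0\{b} has moves —a→ q20, —b→ q22
  q15 = b.0 | b.0 | (a.0\{b} + (b.0)\{b}) has moves —a→ q20, —b→ q23, —b→ q24
  q16 = b.b.0 | 0 | (a.0\{b} + (b.0)\{b}) has moves —a→ q21, —b→ q24
  q17 = 0 | a.b.0 | (a.0\{b} + (b.0)\{b}) has moves —a→ q22, —a→ q23
  q18 = 0 | b.0 | a.(a.0\{b} + (b.0)\{b}) has moves —a→ q23, —b→ q25
  q19 = b.0 | 0 | a.(a.0\{b} + (b.0)\{b}) has moves —a→ q24, —b→ q25
  q20 = b.0 | b.0 | 0\{b} has moves —b→ q26, —b→ q27
  q21 = b.b.0 | 0 | 0\{b} has moves —b→ q27
  q22 = 0 | a.b.0 | 0\{b} has moves —a→ q26
  q23 = 0 | b.0 | (a.0\{b} + (b.0)\{b}) has moves —a→ q26, —b→ q28
  q24 = b.0 | 0 | (a.0\{b} + (b.0)\{b}) has moves —a→ q27, —b→ q28
  q25 = 0 | 0 | a.(a.0\{b} + (b.0)\{b}) has moves —a→ q28
  q26 = 0 | b.0 | 0\{b} has moves —b→ q29
  q27 = b.0 | 0 | 0\{b} has moves —b→ q29
  q28 = 0 | 0 | (a.0\{b} + (b.0)\{b}) has moves —a→ q29
  q29 = 0 | 0 | 0\{b} has moves (no moves)
Partition-refinement fixed point:
  B0 = {p0, q0}
  B1 = {p2, q2}
  B2 = {p6, q6}
  B3 = {p9, q9}
  B4 = {p14, q14}
  B5 = {p22, q22}
  B6 = {p26, p27, q26, q27}
  B7 = {p29, q29}
  B8 = {p20, p21, q20, q21}
  B9 = {p15, p16, q15, q16}
  B10 = {p23, p24, q23, q24}
  B11 = {p28, q28}
  B12 = {p17, q17}
  B13 = {p10, p11, q10, q11}
  B14 = {p18, p19, q18, q19}
  B15 = {p25, q25}
  B16 = {p12, q12}
  B17 = {p5, q5}
  B18 = {p8, q8}
  B19 = {p13, q13}
  B20 = {p4, q4}
  B21 = {p7, q7}
  B22 = {p1, q1}
  B23 = {p3, q3}
p0 ∈ B0, q0 ∈ B0 → same block

YES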